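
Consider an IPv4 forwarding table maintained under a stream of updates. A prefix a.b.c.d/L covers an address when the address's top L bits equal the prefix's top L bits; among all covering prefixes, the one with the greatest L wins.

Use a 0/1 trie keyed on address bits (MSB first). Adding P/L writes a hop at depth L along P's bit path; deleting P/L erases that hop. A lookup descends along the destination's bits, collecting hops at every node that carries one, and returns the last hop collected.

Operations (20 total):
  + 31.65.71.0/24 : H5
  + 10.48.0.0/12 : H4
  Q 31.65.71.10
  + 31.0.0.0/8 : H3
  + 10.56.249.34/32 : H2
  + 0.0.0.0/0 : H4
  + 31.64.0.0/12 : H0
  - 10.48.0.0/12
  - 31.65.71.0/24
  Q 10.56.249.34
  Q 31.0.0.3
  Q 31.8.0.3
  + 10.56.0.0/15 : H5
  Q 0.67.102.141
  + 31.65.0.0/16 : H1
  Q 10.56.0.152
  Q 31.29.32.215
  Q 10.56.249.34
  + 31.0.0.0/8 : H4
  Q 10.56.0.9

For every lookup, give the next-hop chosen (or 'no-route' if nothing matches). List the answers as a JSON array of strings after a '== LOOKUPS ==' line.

Process each operation:
  + 31.65.71.0/24 (H5) depth=24
  + 10.48.0.0/12 (H4) depth=12
  Q 31.65.71.10: descend 000111110100000101000111 ; hops seen [H5] ; pick H5
  + 31.0.0.0/8 (H3) depth=8
  + 10.56.249.34/32 (H2) depth=32
  + 0.0.0.0/0 (H4) depth=0
  + 31.64.0.0/12 (H0) depth=12
  - 10.48.0.0/12 clear@12
  - 31.65.71.0/24 clear@24
  Q 10.56.249.34: descend 00001010001110001111100100100010 ; hops seen [H4,H2] ; pick H2
  Q 31.0.0.3: descend 000111110 ; hops seen [H4,H3] ; pick H3
  Q 31.8.0.3: descend 000111110 ; hops seen [H4,H3] ; pick H3
  + 10.56.0.0/15 (H5) depth=15
  Q 0.67.102.141: descend 0000 ; hops seen [H4] ; pick H4
  + 31.65.0.0/16 (H1) depth=16
  Q 10.56.0.152: descend 0000101000111000 ; hops seen [H4,H5] ; pick H5
  Q 31.29.32.215: descend 000111110 ; hops seen [H4,H3] ; pick H3
  Q 10.56.249.34: descend 00001010001110001111100100100010 ; hops seen [H4,H5,H2] ; pick H2
  + 31.0.0.0/8 (H4) depth=8
  Q 10.56.0.9: descend 0000101000111000 ; hops seen [H4,H5] ; pick H5

== LOOKUPS ==
["H5","H2","H3","H3","H4","H5","H3","H2","H5"]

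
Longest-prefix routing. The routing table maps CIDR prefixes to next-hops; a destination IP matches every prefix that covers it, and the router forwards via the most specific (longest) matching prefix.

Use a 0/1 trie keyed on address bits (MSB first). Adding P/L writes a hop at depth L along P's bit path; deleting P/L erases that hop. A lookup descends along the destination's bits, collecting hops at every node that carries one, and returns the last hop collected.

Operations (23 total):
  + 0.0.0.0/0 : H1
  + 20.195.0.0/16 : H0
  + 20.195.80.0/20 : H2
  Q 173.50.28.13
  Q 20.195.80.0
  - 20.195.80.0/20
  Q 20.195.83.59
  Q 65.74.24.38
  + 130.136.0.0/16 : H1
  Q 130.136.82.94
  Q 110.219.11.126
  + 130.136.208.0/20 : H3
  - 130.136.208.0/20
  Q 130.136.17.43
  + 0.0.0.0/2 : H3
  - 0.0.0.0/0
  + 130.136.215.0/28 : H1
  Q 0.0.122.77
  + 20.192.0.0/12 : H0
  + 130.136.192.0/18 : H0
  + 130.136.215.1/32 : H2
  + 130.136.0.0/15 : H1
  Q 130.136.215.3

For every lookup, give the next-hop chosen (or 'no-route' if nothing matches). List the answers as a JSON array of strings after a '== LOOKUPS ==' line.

Process each operation:
  + 0.0.0.0/0 (H1) depth=0
  + 20.195.0.0/16 (H0) depth=16
  + 20.195.80.0/20 (H2) depth=20
  ? 173.50.28.13  path d0:H1  best=H1
  ? 20.195.80.0  path d0:H1→d1:-→d2:-→d3:-→d4:-→d5:-→d6:-→d7:-→d8:-→d9:-→d10:-→d11:-→d12:-→d13:-→d14:-→d15:-→d16:H0→d17:-→d18:-→d19:-→d20:H2  best=H2
  - 20.195.80.0/20 clear@20
  ? 20.195.83.59  path d0:H1→d1:-→d2:-→d3:-→d4:-→d5:-→d6:-→d7:-→d8:-→d9:-→d10:-→d11:-→d12:-→d13:-→d14:-→d15:-→d16:H0→d17:-→d18:-→d19:-→d20:-  best=H0
  ? 65.74.24.38  path d0:H1→d1:-  best=H1
  + 130.136.0.0/16 (H1) depth=16
  ? 130.136.82.94  path d0:H1→d1:-→d2:-→d3:-→d4:-→d5:-→d6:-→d7:-→d8:-→d9:-→d10:-→d11:-→d12:-→d13:-→d14:-→d15:-→d16:H1  best=H1
  ? 110.219.11.126  path d0:H1→d1:-  best=H1
  + 130.136.208.0/20 (H3) depth=20
  - 130.136.208.0/20 clear@20
  ? 130.136.17.43  path d0:H1→d1:-→d2:-→d3:-→d4:-→d5:-→d6:-→d7:-→d8:-→d9:-→d10:-→d11:-→d12:-→d13:-→d14:-→d15:-→d16:H1  best=H1
  + 0.0.0.0/2 (H3) depth=2
  - 0.0.0.0/0 clear@0
  + 130.136.215.0/28 (H1) depth=28
  ? 0.0.122.77  path d0:-→d1:-→d2:H3→d3:-  best=H3
  + 20.192.0.0/12 (H0) depth=12
  + 130.136.192.0/18 (H0) depth=18
  + 130.136.215.1/32 (H2) depth=32
  + 130.136.0.0/15 (H1) depth=15
  ? 130.136.215.3  path d0:-→d1:-→d2:-→d3:-→d4:-→d5:-→d6:-→d7:-→d8:-→d9:-→d10:-→d11:-→d12:-→d13:-→d14:-→d15:H1→d16:H1→d17:-→d18:H0→d19:-→d20:-→d21:-→d22:-→d23:-→d24:-→d25:-→d26:-→d27:-→d28:H1→d29:-→d30:-  best=H1

== LOOKUPS ==
["H1","H2","H0","H1","H1","H1","H1","H3","H1"]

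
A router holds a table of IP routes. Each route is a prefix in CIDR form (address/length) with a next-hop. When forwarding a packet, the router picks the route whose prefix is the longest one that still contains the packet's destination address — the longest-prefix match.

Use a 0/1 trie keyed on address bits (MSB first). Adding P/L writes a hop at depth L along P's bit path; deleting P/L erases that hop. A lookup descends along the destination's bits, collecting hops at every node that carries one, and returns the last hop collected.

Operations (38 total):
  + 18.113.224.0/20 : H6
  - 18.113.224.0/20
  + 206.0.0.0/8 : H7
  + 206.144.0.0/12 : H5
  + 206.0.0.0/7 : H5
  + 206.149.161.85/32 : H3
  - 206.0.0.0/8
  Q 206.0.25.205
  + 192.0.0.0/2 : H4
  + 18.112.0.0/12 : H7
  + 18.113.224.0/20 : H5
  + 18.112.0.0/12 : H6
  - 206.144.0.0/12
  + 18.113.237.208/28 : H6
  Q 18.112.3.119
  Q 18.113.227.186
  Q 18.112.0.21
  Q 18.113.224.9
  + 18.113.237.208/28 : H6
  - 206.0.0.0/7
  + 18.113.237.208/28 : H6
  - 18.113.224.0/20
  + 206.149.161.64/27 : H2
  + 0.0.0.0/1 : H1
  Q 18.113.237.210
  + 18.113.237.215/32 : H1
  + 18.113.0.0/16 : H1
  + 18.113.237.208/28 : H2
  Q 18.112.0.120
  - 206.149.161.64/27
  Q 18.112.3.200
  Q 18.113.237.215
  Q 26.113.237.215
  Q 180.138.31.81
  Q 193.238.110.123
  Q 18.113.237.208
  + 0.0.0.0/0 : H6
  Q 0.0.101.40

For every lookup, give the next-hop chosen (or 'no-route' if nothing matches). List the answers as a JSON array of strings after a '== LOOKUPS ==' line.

Apply in order:
  + 18.113.224.0/20 (H6) depth=20
  del 18.113.224.0/20 (clear depth 20)
  + 206.0.0.0/8 (H7) depth=8
  + 206.144.0.0/12 (H5) depth=12
  + 206.0.0.0/7 (H5) depth=7
  + 206.149.161.85/32 (H3) depth=32
  del 206.0.0.0/8 (clear depth 8)
  Q 206.0.25.205: descend 11001110 ; hops seen [H5] ; pick H5
  + 192.0.0.0/2 (H4) depth=2
  + 18.112.0.0/12 (H7) depth=12
  + 18.113.224.0/20 (H5) depth=20
  + 18.112.0.0/12 (H6) depth=12
  del 206.144.0.0/12 (clear depth 12)
  + 18.113.237.208/28 (H6) depth=28
  Q 18.112.3.119: descend 000100100111000 ; hops seen [H6] ; pick H6
  Q 18.113.227.186: descend 00010010011100011110 ; hops seen [H6,H5] ; pick H5
  Q 18.112.0.21: descend 000100100111000 ; hops seen [H6] ; pick H6
  Q 18.113.224.9: descend 00010010011100011110 ; hops seen [H6,H5] ; pick H5
  + 18.113.237.208/28 (H6) depth=28
  del 206.0.0.0/7 (clear depth 7)
  + 18.113.237.208/28 (H6) depth=28
  del 18.113.224.0/20 (clear depth 20)
  + 206.149.161.64/27 (H2) depth=27
  + 0.0.0.0/1 (H1) depth=1
  Q 18.113.237.210: descend 0001001001110001111011011101 ; hops seen [H1,H6,H6] ; pick H6
  + 18.113.237.215/32 (H1) depth=32
  + 18.113.0.0/16 (H1) depth=16
  + 18.113.237.208/28 (H2) depth=28
  Q 18.112.0.120: descend 000100100111000 ; hops seen [H1,H6] ; pick H6
  del 206.149.161.64/27 (clear depth 27)
  Q 18.112.3.200: descend 000100100111000 ; hops seen [H1,H6] ; pick H6
  Q 18.113.237.215: descend 00010010011100011110110111010111 ; hops seen [H1,H6,H1,H2,H1] ; pick H1
  Q 26.113.237.215: descend 0001 ; hops seen [H1] ; pick H1
  Q 180.138.31.81: descend 1 ; hops seen [∅] ; pick no-route
  Q 193.238.110.123: descend 1100 ; hops seen [H4] ; pick H4
  Q 18.113.237.208: descend 00010010011100011110110111010 ; hops seen [H1,H6,H1,H2] ; pick H2
  + 0.0.0.0/0 (H6) depth=0
  Q 0.0.101.40: descend 000 ; hops seen [H6,H1] ; pick H1

== LOOKUPS ==
["H5","H6","H5","H6","H5","H6","H6","H6","H1","H1","no-route","H4","H2","H1"]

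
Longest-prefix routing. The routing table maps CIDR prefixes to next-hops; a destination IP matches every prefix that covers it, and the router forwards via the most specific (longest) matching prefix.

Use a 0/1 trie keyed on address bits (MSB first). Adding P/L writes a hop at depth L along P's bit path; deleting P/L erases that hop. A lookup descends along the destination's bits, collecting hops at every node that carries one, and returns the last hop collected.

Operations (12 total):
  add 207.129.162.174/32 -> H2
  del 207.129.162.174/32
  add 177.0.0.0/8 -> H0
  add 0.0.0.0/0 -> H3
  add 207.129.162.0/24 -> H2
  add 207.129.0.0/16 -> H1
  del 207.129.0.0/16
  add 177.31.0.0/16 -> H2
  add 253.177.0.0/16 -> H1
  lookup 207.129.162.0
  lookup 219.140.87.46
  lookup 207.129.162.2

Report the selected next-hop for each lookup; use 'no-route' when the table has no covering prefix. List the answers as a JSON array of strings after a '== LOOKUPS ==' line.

Process each operation:
  add 207.129.162.174/32 -> H2 at depth 32
  - 207.129.162.174/32 clear@32
  add 177.0.0.0/8 -> H0 at depth 8
  add 0.0.0.0/0 -> H3 at depth 0
  add 207.129.162.0/24 -> H2 at depth 24
  add 207.129.0.0/16 -> H1 at depth 16
  - 207.129.0.0/16 clear@16
  add 177.31.0.0/16 -> H2 at depth 16
  add 253.177.0.0/16 -> H1 at depth 16
  lookup 207.129.162.0: bits 110011111000000110100010 walk d0:H3→d1:-→d2:-→d3:-→d4:-→d5:-→d6:-→d7:-→d8:-→d9:-→d10:-→d11:-→d12:-→d13:-→d14:-→d15:-→d16:-→d17:-→d18:-→d19:-→d20:-→d21:-→d22:-→d23:-→d24:H2 -> H2
  lookup 219.140.87.46: bits 110 walk d0:H3→d1:-→d2:-→d3:- -> H3
  lookup 207.129.162.2: bits 110011111000000110100010 walk d0:H3→d1:-→d2:-→d3:-→d4:-→d5:-→d6:-→d7:-→d8:-→d9:-→d10:-→d11:-→d12:-→d13:-→d14:-→d15:-→d16:-→d17:-→d18:-→d19:-→d20:-→d21:-→d22:-→d23:-→d24:H2 -> H2

== LOOKUPS ==
["H2","H3","H2"]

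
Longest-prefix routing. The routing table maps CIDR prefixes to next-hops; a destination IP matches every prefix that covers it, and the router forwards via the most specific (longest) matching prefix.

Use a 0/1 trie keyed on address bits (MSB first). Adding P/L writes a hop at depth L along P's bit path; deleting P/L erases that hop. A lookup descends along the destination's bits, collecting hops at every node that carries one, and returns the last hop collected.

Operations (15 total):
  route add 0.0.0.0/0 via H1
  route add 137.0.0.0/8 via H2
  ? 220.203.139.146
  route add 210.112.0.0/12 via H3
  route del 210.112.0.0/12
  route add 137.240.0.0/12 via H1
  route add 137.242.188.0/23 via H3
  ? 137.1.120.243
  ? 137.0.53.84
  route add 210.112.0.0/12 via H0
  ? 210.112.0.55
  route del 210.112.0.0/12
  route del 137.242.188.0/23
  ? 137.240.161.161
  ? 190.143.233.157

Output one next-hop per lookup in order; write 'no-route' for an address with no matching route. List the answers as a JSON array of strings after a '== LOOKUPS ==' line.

Process each operation:
  + 0.0.0.0/0 (H1) depth=0
  + 137.0.0.0/8 (H2) depth=8
  lookup 220.203.139.146: bits 1 walk d0:H1→d1:- -> H1
  + 210.112.0.0/12 (H3) depth=12
  - 210.112.0.0/12 clear@12
  + 137.240.0.0/12 (H1) depth=12
  + 137.242.188.0/23 (H3) depth=23
  lookup 137.1.120.243: bits 10001001 walk d0:H1→d1:-→d2:-→d3:-→d4:-→d5:-→d6:-→d7:-→d8:H2 -> H2
  lookup 137.0.53.84: bits 10001001 walk d0:H1→d1:-→d2:-→d3:-→d4:-→d5:-→d6:-→d7:-→d8:H2 -> H2
  + 210.112.0.0/12 (H0) depth=12
  lookup 210.112.0.55: bits 110100100111 walk d0:H1→d1:-→d2:-→d3:-→d4:-→d5:-→d6:-→d7:-→d8:-→d9:-→d10:-→d11:-→d12:H0 -> H0
  - 210.112.0.0/12 clear@12
  - 137.242.188.0/23 clear@23
  lookup 137.240.161.161: bits 10001001111100 walk d0:H1→d1:-→d2:-→d3:-→d4:-→d5:-→d6:-→d7:-→d8:H2→d9:-→d10:-→d11:-→d12:H1→d13:-→d14:- -> H1
  lookup 190.143.233.157: bits 10 walk d0:H1→d1:-→d2:- -> H1

== LOOKUPS ==
["H1","H2","H2","H0","H1","H1"]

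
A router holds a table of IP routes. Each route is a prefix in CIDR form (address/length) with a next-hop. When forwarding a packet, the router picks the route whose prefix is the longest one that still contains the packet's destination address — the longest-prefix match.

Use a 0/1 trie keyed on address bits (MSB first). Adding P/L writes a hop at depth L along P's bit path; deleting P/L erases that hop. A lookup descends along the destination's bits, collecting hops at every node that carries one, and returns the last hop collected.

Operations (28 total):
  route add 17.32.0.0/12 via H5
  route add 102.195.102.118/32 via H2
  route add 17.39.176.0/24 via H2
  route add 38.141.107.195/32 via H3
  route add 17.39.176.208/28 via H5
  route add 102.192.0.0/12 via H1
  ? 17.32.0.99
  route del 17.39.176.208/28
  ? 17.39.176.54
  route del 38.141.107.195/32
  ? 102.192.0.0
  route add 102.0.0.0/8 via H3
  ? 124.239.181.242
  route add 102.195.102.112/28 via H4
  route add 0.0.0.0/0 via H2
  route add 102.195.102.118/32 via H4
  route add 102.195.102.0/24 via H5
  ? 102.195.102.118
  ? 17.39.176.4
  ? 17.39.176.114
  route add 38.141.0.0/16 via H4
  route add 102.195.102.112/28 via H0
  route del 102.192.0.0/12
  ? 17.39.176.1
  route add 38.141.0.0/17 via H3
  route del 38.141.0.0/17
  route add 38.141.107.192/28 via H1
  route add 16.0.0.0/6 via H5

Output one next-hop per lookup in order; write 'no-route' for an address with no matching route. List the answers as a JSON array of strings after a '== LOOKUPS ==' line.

Trace:
  add 17.32.0.0/12 -> H5 at depth 12
  add 102.195.102.118/32 -> H2 at depth 32
  add 17.39.176.0/24 -> H2 at depth 24
  add 38.141.107.195/32 -> H3 at depth 32
  add 17.39.176.208/28 -> H5 at depth 28
  add 102.192.0.0/12 -> H1 at depth 12
  ? 17.32.0.99  path d0:-→d1:-→d2:-→d3:-→d4:-→d5:-→d6:-→d7:-→d8:-→d9:-→d10:-→d11:-→d12:H5→d13:-  best=H5
  - 17.39.176.208/28 clear@28
  ? 17.39.176.54  path d0:-→d1:-→d2:-→d3:-→d4:-→d5:-→d6:-→d7:-→d8:-→d9:-→d10:-→d11:-→d12:H5→d13:-→d14:-→d15:-→d16:-→d17:-→d18:-→d19:-→d20:-→d21:-→d22:-→d23:-→d24:H2  best=H2
  - 38.141.107.195/32 clear@32
  ? 102.192.0.0  path d0:-→d1:-→d2:-→d3:-→d4:-→d5:-→d6:-→d7:-→d8:-→d9:-→d10:-→d11:-→d12:H1→d13:-→d14:-  best=H1
  add 102.0.0.0/8 -> H3 at depth 8
  ? 124.239.181.242  path d0:-→d1:-→d2:-→d3:-  best=no-route
  add 102.195.102.112/28 -> H4 at depth 28
  add 0.0.0.0/0 -> H2 at depth 0
  add 102.195.102.118/32 -> H4 at depth 32
  add 102.195.102.0/24 -> H5 at depth 24
  ? 102.195.102.118  path d0:H2→d1:-→d2:-→d3:-→d4:-→d5:-→d6:-→d7:-→d8:H3→d9:-→d10:-→d11:-→d12:H1→d13:-→d14:-→d15:-→d16:-→d17:-→d18:-→d19:-→d20:-→d21:-→d22:-→d23:-→d24:H5→d25:-→d26:-→d27:-→d28:H4→d29:-→d30:-→d31:-→d32:H4  best=H4
  ? 17.39.176.4  path d0:H2→d1:-→d2:-→d3:-→d4:-→d5:-→d6:-→d7:-→d8:-→d9:-→d10:-→d11:-→d12:H5→d13:-→d14:-→d15:-→d16:-→d17:-→d18:-→d19:-→d20:-→d21:-→d22:-→d23:-→d24:H2  best=H2
  ? 17.39.176.114  path d0:H2→d1:-→d2:-→d3:-→d4:-→d5:-→d6:-→d7:-→d8:-→d9:-→d10:-→d11:-→d12:H5→d13:-→d14:-→d15:-→d16:-→d17:-→d18:-→d19:-→d20:-→d21:-→d22:-→d23:-→d24:H2  best=H2
  add 38.141.0.0/16 -> H4 at depth 16
  add 102.195.102.112/28 -> H0 at depth 28
  - 102.192.0.0/12 clear@12
  ? 17.39.176.1  path d0:H2→d1:-→d2:-→d3:-→d4:-→d5:-→d6:-→d7:-→d8:-→d9:-→d10:-→d11:-→d12:H5→d13:-→d14:-→d15:-→d16:-→d17:-→d18:-→d19:-→d20:-→d21:-→d22:-→d23:-→d24:H2  best=H2
  add 38.141.0.0/17 -> H3 at depth 17
  - 38.141.0.0/17 clear@17
  add 38.141.107.192/28 -> H1 at depth 28
  add 16.0.0.0/6 -> H5 at depth 6

== LOOKUPS ==
["H5","H2","H1","no-route","H4","H2","H2","H2"]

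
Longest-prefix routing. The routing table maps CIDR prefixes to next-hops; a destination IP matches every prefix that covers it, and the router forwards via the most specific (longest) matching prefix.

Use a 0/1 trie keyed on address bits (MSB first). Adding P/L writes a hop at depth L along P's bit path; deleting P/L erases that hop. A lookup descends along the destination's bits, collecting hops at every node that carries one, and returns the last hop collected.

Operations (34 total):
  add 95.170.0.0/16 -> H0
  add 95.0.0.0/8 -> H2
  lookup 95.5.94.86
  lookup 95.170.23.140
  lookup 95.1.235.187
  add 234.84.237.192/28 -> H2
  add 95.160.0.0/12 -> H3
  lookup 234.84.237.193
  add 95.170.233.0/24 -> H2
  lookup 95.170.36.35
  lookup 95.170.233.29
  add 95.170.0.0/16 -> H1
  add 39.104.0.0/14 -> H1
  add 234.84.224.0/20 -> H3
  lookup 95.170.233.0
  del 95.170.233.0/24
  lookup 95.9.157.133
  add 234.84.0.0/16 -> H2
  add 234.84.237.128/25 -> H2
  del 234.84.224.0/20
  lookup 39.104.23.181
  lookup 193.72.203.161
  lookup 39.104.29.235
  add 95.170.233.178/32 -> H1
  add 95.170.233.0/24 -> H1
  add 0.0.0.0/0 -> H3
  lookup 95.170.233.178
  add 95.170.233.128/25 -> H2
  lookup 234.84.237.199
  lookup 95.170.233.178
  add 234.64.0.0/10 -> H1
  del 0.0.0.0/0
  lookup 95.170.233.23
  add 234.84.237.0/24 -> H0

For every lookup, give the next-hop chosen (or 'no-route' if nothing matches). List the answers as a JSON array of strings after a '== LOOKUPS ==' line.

Apply in order:
  add 95.170.0.0/16 -> H0 at depth 16
  add 95.0.0.0/8 -> H2 at depth 8
  Q 95.5.94.86: descend 01011111 ; hops seen [H2] ; pick H2
  Q 95.170.23.140: descend 0101111110101010 ; hops seen [H2,H0] ; pick H0
  Q 95.1.235.187: descend 01011111 ; hops seen [H2] ; pick H2
  add 234.84.237.192/28 -> H2 at depth 28
  add 95.160.0.0/12 -> H3 at depth 12
  Q 234.84.237.193: descend 1110101001010100111011011100 ; hops seen [H2] ; pick H2
  add 95.170.233.0/24 -> H2 at depth 24
  Q 95.170.36.35: descend 0101111110101010 ; hops seen [H2,H3,H0] ; pick H0
  Q 95.170.233.29: descend 010111111010101011101001 ; hops seen [H2,H3,H0,H2] ; pick H2
  add 95.170.0.0/16 -> H1 at depth 16
  add 39.104.0.0/14 -> H1 at depth 14
  add 234.84.224.0/20 -> H3 at depth 20
  Q 95.170.233.0: descend 010111111010101011101001 ; hops seen [H2,H3,H1,H2] ; pick H2
  del 95.170.233.0/24 (clear depth 24)
  Q 95.9.157.133: descend 01011111 ; hops seen [H2] ; pick H2
  add 234.84.0.0/16 -> H2 at depth 16
  add 234.84.237.128/25 -> H2 at depth 25
  del 234.84.224.0/20 (clear depth 20)
  Q 39.104.23.181: descend 00100111011010 ; hops seen [H1] ; pick H1
  Q 193.72.203.161: descend 11 ; hops seen [∅] ; pick no-route
  Q 39.104.29.235: descend 00100111011010 ; hops seen [H1] ; pick H1
  add 95.170.233.178/32 -> H1 at depth 32
  add 95.170.233.0/24 -> H1 at depth 24
  add 0.0.0.0/0 -> H3 at depth 0
  Q 95.170.233.178: descend 01011111101010101110100110110010 ; hops seen [H3,H2,H3,H1,H1,H1] ; pick H1
  add 95.170.233.128/25 -> H2 at depth 25
  Q 234.84.237.199: descend 1110101001010100111011011100 ; hops seen [H3,H2,H2,H2] ; pick H2
  Q 95.170.233.178: descend 01011111101010101110100110110010 ; hops seen [H3,H2,H3,H1,H1,H2,H1] ; pick H1
  add 234.64.0.0/10 -> H1 at depth 10
  del 0.0.0.0/0 (clear depth 0)
  Q 95.170.233.23: descend 010111111010101011101001 ; hops seen [H2,H3,H1,H1] ; pick H1
  add 234.84.237.0/24 -> H0 at depth 24

== LOOKUPS ==
["H2","H0","H2","H2","H0","H2","H2","H2","H1","no-route","H1","H1","H2","H1","H1"]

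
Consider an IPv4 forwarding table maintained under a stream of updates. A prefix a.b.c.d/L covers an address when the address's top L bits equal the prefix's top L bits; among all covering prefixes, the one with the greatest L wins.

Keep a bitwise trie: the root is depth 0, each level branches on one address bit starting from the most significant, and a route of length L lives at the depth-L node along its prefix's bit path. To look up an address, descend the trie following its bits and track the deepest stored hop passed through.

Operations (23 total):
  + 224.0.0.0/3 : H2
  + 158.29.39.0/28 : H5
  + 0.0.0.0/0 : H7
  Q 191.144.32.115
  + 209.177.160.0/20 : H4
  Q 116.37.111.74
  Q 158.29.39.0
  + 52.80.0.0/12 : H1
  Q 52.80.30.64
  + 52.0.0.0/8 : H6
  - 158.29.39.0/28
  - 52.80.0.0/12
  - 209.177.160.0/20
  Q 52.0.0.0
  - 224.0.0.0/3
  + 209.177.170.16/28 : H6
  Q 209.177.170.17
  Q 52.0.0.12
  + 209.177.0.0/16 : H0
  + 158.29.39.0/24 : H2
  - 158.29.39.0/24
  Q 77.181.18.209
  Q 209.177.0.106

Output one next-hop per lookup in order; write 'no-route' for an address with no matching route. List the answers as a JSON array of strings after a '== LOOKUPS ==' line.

Trace:
  + 224.0.0.0/3 (H2) depth=3
  + 158.29.39.0/28 (H5) depth=28
  + 0.0.0.0/0 (H7) depth=0
  lookup 191.144.32.115: bits 10 walk d0:H7→d1:-→d2:- -> H7
  + 209.177.160.0/20 (H4) depth=20
  lookup 116.37.111.74: bits ε walk d0:H7 -> H7
  lookup 158.29.39.0: bits 1001111000011101001001110000 walk d0:H7→d1:-→d2:-→d3:-→d4:-→d5:-→d6:-→d7:-→d8:-→d9:-→d10:-→d11:-→d12:-→d13:-→d14:-→d15:-→d16:-→d17:-→d18:-→d19:-→d20:-→d21:-→d22:-→d23:-→d24:-→d25:-→d26:-→d27:-→d28:H5 -> H5
  + 52.80.0.0/12 (H1) depth=12
  lookup 52.80.30.64: bits 001101000101 walk d0:H7→d1:-→d2:-→d3:-→d4:-→d5:-→d6:-→d7:-→d8:-→d9:-→d10:-→d11:-→d12:H1 -> H1
  + 52.0.0.0/8 (H6) depth=8
  del 158.29.39.0/28 (clear depth 28)
  del 52.80.0.0/12 (clear depth 12)
  del 209.177.160.0/20 (clear depth 20)
  lookup 52.0.0.0: bits 001101000 walk d0:H7→d1:-→d2:-→d3:-→d4:-→d5:-→d6:-→d7:-→d8:H6→d9:- -> H6
  del 224.0.0.0/3 (clear depth 3)
  + 209.177.170.16/28 (H6) depth=28
  lookup 209.177.170.17: bits 1101000110110001101010100001 walk d0:H7→d1:-→d2:-→d3:-→d4:-→d5:-→d6:-→d7:-→d8:-→d9:-→d10:-→d11:-→d12:-→d13:-→d14:-→d15:-→d16:-→d17:-→d18:-→d19:-→d20:-→d21:-→d22:-→d23:-→d24:-→d25:-→d26:-→d27:-→d28:H6 -> H6
  lookup 52.0.0.12: bits 001101000 walk d0:H7→d1:-→d2:-→d3:-→d4:-→d5:-→d6:-→d7:-→d8:H6→d9:- -> H6
  + 209.177.0.0/16 (H0) depth=16
  + 158.29.39.0/24 (H2) depth=24
  del 158.29.39.0/24 (clear depth 24)
  lookup 77.181.18.209: bits 0 walk d0:H7→d1:- -> H7
  lookup 209.177.0.106: bits 1101000110110001 walk d0:H7→d1:-→d2:-→d3:-→d4:-→d5:-→d6:-→d7:-→d8:-→d9:-→d10:-→d11:-→d12:-→d13:-→d14:-→d15:-→d16:H0 -> H0

== LOOKUPS ==
["H7","H7","H5","H1","H6","H6","H6","H7","H0"]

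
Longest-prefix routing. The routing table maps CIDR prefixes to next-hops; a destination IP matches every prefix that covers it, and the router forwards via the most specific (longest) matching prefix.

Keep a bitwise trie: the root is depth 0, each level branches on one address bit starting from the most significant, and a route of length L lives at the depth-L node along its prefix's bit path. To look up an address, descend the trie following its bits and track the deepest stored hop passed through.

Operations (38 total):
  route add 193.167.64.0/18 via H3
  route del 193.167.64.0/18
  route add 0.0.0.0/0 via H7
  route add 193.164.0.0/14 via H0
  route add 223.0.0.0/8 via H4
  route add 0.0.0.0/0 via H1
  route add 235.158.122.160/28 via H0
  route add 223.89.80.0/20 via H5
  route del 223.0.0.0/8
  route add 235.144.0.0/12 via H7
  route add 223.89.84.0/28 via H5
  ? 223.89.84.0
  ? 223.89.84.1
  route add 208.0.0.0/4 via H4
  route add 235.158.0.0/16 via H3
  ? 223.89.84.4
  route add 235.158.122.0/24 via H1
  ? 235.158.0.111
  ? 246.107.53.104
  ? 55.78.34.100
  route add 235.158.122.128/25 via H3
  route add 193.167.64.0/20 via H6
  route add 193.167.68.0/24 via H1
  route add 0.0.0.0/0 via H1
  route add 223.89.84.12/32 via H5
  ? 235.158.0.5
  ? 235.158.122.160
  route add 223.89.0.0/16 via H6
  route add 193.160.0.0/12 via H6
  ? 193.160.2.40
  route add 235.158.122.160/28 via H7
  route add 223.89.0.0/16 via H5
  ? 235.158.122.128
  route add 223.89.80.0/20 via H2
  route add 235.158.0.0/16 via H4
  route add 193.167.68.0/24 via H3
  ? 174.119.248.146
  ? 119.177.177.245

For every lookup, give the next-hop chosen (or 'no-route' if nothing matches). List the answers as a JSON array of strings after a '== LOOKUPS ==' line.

Process each operation:
  + 193.167.64.0/18 (H3) depth=18
  - 193.167.64.0/18 clear@18
  + 0.0.0.0/0 (H7) depth=0
  + 193.164.0.0/14 (H0) depth=14
  + 223.0.0.0/8 (H4) depth=8
  + 0.0.0.0/0 (H1) depth=0
  + 235.158.122.160/28 (H0) depth=28
  + 223.89.80.0/20 (H5) depth=20
  - 223.0.0.0/8 clear@8
  + 235.144.0.0/12 (H7) depth=12
  + 223.89.84.0/28 (H5) depth=28
  Q 223.89.84.0: descend 1101111101011001010101000000 ; hops seen [H1,H5,H5] ; pick H5
  Q 223.89.84.1: descend 1101111101011001010101000000 ; hops seen [H1,H5,H5] ; pick H5
  + 208.0.0.0/4 (H4) depth=4
  + 235.158.0.0/16 (H3) depth=16
  Q 223.89.84.4: descend 1101111101011001010101000000 ; hops seen [H1,H4,H5,H5] ; pick H5
  + 235.158.122.0/24 (H1) depth=24
  Q 235.158.0.111: descend 11101011100111100 ; hops seen [H1,H7,H3] ; pick H3
  Q 246.107.53.104: descend 111 ; hops seen [H1] ; pick H1
  Q 55.78.34.100: descend ε ; hops seen [H1] ; pick H1
  + 235.158.122.128/25 (H3) depth=25
  + 193.167.64.0/20 (H6) depth=20
  + 193.167.68.0/24 (H1) depth=24
  + 0.0.0.0/0 (H1) depth=0
  + 223.89.84.12/32 (H5) depth=32
  Q 235.158.0.5: descend 11101011100111100 ; hops seen [H1,H7,H3] ; pick H3
  Q 235.158.122.160: descend 1110101110011110011110101010 ; hops seen [H1,H7,H3,H1,H3,H0] ; pick H0
  + 223.89.0.0/16 (H6) depth=16
  + 193.160.0.0/12 (H6) depth=12
  Q 193.160.2.40: descend 1100000110100 ; hops seen [H1,H6] ; pick H6
  + 235.158.122.160/28 (H7) depth=28
  + 223.89.0.0/16 (H5) depth=16
  Q 235.158.122.128: descend 11101011100111100111101010 ; hops seen [H1,H7,H3,H1,H3] ; pick H3
  + 223.89.80.0/20 (H2) depth=20
  + 235.158.0.0/16 (H4) depth=16
  + 193.167.68.0/24 (H3) depth=24
  Q 174.119.248.146: descend 1 ; hops seen [H1] ; pick H1
  Q 119.177.177.245: descend ε ; hops seen [H1] ; pick H1

== LOOKUPS ==
["H5","H5","H5","H3","H1","H1","H3","H0","H6","H3","H1","H1"]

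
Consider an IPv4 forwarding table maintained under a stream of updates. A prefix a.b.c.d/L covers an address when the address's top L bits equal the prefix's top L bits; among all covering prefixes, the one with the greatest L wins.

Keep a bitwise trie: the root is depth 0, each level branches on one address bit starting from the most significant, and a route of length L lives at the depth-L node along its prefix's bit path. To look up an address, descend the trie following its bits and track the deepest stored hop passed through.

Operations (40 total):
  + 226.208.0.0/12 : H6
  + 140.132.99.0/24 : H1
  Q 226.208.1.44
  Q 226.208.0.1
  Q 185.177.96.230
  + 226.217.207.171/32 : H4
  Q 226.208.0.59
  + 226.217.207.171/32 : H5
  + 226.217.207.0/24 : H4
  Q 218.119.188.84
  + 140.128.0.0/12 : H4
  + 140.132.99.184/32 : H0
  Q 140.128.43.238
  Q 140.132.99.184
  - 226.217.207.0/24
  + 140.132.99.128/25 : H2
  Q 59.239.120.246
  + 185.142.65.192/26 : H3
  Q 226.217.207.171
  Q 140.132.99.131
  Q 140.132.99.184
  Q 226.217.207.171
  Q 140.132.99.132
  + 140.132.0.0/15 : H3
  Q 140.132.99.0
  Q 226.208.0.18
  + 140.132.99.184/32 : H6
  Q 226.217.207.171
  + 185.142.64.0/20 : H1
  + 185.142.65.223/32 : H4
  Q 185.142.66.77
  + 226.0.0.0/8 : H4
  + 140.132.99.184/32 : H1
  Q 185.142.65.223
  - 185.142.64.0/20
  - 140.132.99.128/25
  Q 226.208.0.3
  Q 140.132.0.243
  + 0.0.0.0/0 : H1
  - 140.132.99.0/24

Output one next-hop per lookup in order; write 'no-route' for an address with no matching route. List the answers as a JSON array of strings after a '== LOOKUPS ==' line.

Apply in order:
  add 226.208.0.0/12 -> H6 at depth 12
  add 140.132.99.0/24 -> H1 at depth 24
  Q 226.208.1.44: descend 111000101101 ; hops seen [H6] ; pick H6
  Q 226.208.0.1: descend 111000101101 ; hops seen [H6] ; pick H6
  Q 185.177.96.230: descend 10 ; hops seen [∅] ; pick no-route
  add 226.217.207.171/32 -> H4 at depth 32
  Q 226.208.0.59: descend 111000101101 ; hops seen [H6] ; pick H6
  add 226.217.207.171/32 -> H5 at depth 32
  add 226.217.207.0/24 -> H4 at depth 24
  Q 218.119.188.84: descend 11 ; hops seen [∅] ; pick no-route
  add 140.128.0.0/12 -> H4 at depth 12
  add 140.132.99.184/32 -> H0 at depth 32
  Q 140.128.43.238: descend 1000110010000 ; hops seen [H4] ; pick H4
  Q 140.132.99.184: descend 10001100100001000110001110111000 ; hops seen [H4,H1,H0] ; pick H0
  del 226.217.207.0/24 (clear depth 24)
  add 140.132.99.128/25 -> H2 at depth 25
  Q 59.239.120.246: descend ε ; hops seen [∅] ; pick no-route
  add 185.142.65.192/26 -> H3 at depth 26
  Q 226.217.207.171: descend 11100010110110011100111110101011 ; hops seen [H6,H5] ; pick H5
  Q 140.132.99.131: descend 10001100100001000110001110 ; hops seen [H4,H1,H2] ; pick H2
  Q 140.132.99.184: descend 10001100100001000110001110111000 ; hops seen [H4,H1,H2,H0] ; pick H0
  Q 226.217.207.171: descend 11100010110110011100111110101011 ; hops seen [H6,H5] ; pick H5
  Q 140.132.99.132: descend 10001100100001000110001110 ; hops seen [H4,H1,H2] ; pick H2
  add 140.132.0.0/15 -> H3 at depth 15
  Q 140.132.99.0: descend 100011001000010001100011 ; hops seen [H4,H3,H1] ; pick H1
  Q 226.208.0.18: descend 111000101101 ; hops seen [H6] ; pick H6
  add 140.132.99.184/32 -> H6 at depth 32
  Q 226.217.207.171: descend 11100010110110011100111110101011 ; hops seen [H6,H5] ; pick H5
  add 185.142.64.0/20 -> H1 at depth 20
  add 185.142.65.223/32 -> H4 at depth 32
  Q 185.142.66.77: descend 1011100110001110010000 ; hops seen [H1] ; pick H1
  add 226.0.0.0/8 -> H4 at depth 8
  add 140.132.99.184/32 -> H1 at depth 32
  Q 185.142.65.223: descend 10111001100011100100000111011111 ; hops seen [H1,H3,H4] ; pick H4
  del 185.142.64.0/20 (clear depth 20)
  del 140.132.99.128/25 (clear depth 25)
  Q 226.208.0.3: descend 111000101101 ; hops seen [H4,H6] ; pick H6
  Q 140.132.0.243: descend 10001100100001000 ; hops seen [H4,H3] ; pick H3
  add 0.0.0.0/0 -> H1 at depth 0
  del 140.132.99.0/24 (clear depth 24)

== LOOKUPS ==
["H6","H6","no-route","H6","no-route","H4","H0","no-route","H5","H2","H0","H5","H2","H1","H6","H5","H1","H4","H6","H3"]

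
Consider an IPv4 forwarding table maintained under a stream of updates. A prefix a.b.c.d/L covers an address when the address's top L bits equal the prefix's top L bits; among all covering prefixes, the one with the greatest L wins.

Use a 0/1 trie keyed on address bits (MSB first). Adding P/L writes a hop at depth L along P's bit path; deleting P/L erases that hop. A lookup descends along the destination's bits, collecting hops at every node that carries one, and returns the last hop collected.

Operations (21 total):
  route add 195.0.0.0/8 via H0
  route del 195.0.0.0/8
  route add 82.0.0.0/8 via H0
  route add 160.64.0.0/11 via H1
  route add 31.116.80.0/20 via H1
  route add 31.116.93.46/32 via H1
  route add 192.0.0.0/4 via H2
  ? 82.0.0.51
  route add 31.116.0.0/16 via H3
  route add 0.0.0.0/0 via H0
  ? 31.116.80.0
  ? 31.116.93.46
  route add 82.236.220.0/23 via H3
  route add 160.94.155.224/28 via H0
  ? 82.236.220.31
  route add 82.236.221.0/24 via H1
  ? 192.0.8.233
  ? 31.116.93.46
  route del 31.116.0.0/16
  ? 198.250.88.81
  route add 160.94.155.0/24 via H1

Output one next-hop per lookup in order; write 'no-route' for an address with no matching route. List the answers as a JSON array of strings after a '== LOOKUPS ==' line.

Process each operation:
  add 195.0.0.0/8 -> H0 at depth 8
  - 195.0.0.0/8 clear@8
  add 82.0.0.0/8 -> H0 at depth 8
  add 160.64.0.0/11 -> H1 at depth 11
  add 31.116.80.0/20 -> H1 at depth 20
  add 31.116.93.46/32 -> H1 at depth 32
  add 192.0.0.0/4 -> H2 at depth 4
  Q 82.0.0.51: descend 01010010 ; hops seen [H0] ; pick H0
  add 31.116.0.0/16 -> H3 at depth 16
  add 0.0.0.0/0 -> H0 at depth 0
  Q 31.116.80.0: descend 00011111011101000101 ; hops seen [H0,H3,H1] ; pick H1
  Q 31.116.93.46: descend 00011111011101000101110100101110 ; hops seen [H0,H3,H1,H1] ; pick H1
  add 82.236.220.0/23 -> H3 at depth 23
  add 160.94.155.224/28 -> H0 at depth 28
  Q 82.236.220.31: descend 01010010111011001101110 ; hops seen [H0,H0,H3] ; pick H3
  add 82.236.221.0/24 -> H1 at depth 24
  Q 192.0.8.233: descend 110000 ; hops seen [H0,H2] ; pick H2
  Q 31.116.93.46: descend 00011111011101000101110100101110 ; hops seen [H0,H3,H1,H1] ; pick H1
  - 31.116.0.0/16 clear@16
  Q 198.250.88.81: descend 11000 ; hops seen [H0,H2] ; pick H2
  add 160.94.155.0/24 -> H1 at depth 24

== LOOKUPS ==
["H0","H1","H1","H3","H2","H1","H2"]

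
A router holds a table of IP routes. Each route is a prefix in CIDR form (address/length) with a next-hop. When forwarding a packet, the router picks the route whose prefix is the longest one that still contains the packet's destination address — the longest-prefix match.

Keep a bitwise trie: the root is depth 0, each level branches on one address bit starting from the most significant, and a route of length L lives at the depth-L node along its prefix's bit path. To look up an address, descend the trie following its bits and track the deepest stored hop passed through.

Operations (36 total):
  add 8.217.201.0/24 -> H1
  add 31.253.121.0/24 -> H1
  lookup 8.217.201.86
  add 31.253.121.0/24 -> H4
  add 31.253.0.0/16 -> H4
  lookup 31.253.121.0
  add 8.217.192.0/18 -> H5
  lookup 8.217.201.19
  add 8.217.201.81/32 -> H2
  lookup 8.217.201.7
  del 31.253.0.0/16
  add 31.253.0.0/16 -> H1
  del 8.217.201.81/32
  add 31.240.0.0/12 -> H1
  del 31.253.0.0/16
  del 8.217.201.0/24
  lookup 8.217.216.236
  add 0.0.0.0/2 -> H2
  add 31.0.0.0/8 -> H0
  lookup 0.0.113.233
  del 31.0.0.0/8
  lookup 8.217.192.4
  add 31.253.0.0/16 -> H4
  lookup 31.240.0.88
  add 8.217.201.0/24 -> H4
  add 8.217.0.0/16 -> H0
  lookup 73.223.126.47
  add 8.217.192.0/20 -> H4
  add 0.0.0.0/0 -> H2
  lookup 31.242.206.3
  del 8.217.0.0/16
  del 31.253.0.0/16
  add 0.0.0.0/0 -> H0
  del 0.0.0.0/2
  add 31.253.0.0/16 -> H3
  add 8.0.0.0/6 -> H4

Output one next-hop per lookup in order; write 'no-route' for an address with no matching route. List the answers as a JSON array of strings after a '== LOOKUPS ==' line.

Trace:
  + 8.217.201.0/24 (H1) depth=24
  + 31.253.121.0/24 (H1) depth=24
  ? 8.217.201.86  path d0:-→d1:-→d2:-→d3:-→d4:-→d5:-→d6:-→d7:-→d8:-→d9:-→d10:-→d11:-→d12:-→d13:-→d14:-→d15:-→d16:-→d17:-→d18:-→d19:-→d20:-→d21:-→d22:-→d23:-→d24:H1  best=H1
  + 31.253.121.0/24 (H4) depth=24
  + 31.253.0.0/16 (H4) depth=16
  ? 31.253.121.0  path d0:-→d1:-→d2:-→d3:-→d4:-→d5:-→d6:-→d7:-→d8:-→d9:-→d10:-→d11:-→d12:-→d13:-→d14:-→d15:-→d16:H4→d17:-→d18:-→d19:-→d20:-→d21:-→d22:-→d23:-→d24:H4  best=H4
  + 8.217.192.0/18 (H5) depth=18
  ? 8.217.201.19  path d0:-→d1:-→d2:-→d3:-→d4:-→d5:-→d6:-→d7:-→d8:-→d9:-→d10:-→d11:-→d12:-→d13:-→d14:-→d15:-→d16:-→d17:-→d18:H5→d19:-→d20:-→d21:-→d22:-→d23:-→d24:H1  best=H1
  + 8.217.201.81/32 (H2) depth=32
  ? 8.217.201.7  path d0:-→d1:-→d2:-→d3:-→d4:-→d5:-→d6:-→d7:-→d8:-→d9:-→d10:-→d11:-→d12:-→d13:-→d14:-→d15:-→d16:-→d17:-→d18:H5→d19:-→d20:-→d21:-→d22:-→d23:-→d24:H1→d25:-  best=H1
  del 31.253.0.0/16 (clear depth 16)
  + 31.253.0.0/16 (H1) depth=16
  del 8.217.201.81/32 (clear depth 32)
  + 31.240.0.0/12 (H1) depth=12
  del 31.253.0.0/16 (clear depth 16)
  del 8.217.201.0/24 (clear depth 24)
  ? 8.217.216.236  path d0:-→d1:-→d2:-→d3:-→d4:-→d5:-→d6:-→d7:-→d8:-→d9:-→d10:-→d11:-→d12:-→d13:-→d14:-→d15:-→d16:-→d17:-→d18:H5→d19:-  best=H5
  + 0.0.0.0/2 (H2) depth=2
  + 31.0.0.0/8 (H0) depth=8
  ? 0.0.113.233  path d0:-→d1:-→d2:H2→d3:-→d4:-  best=H2
  del 31.0.0.0/8 (clear depth 8)
  ? 8.217.192.4  path d0:-→d1:-→d2:H2→d3:-→d4:-→d5:-→d6:-→d7:-→d8:-→d9:-→d10:-→d11:-→d12:-→d13:-→d14:-→d15:-→d16:-→d17:-→d18:H5→d19:-→d20:-  best=H5
  + 31.253.0.0/16 (H4) depth=16
  ? 31.240.0.88  path d0:-→d1:-→d2:H2→d3:-→d4:-→d5:-→d6:-→d7:-→d8:-→d9:-→d10:-→d11:-→d12:H1  best=H1
  + 8.217.201.0/24 (H4) depth=24
  + 8.217.0.0/16 (H0) depth=16
  ? 73.223.126.47  path d0:-→d1:-  best=no-route
  + 8.217.192.0/20 (H4) depth=20
  + 0.0.0.0/0 (H2) depth=0
  ? 31.242.206.3  path d0:H2→d1:-→d2:H2→d3:-→d4:-→d5:-→d6:-→d7:-→d8:-→d9:-→d10:-→d11:-→d12:H1  best=H1
  del 8.217.0.0/16 (clear depth 16)
  del 31.253.0.0/16 (clear depth 16)
  + 0.0.0.0/0 (H0) depth=0
  del 0.0.0.0/2 (clear depth 2)
  + 31.253.0.0/16 (H3) depth=16
  + 8.0.0.0/6 (H4) depth=6

== LOOKUPS ==
["H1","H4","H1","H1","H5","H2","H5","H1","no-route","H1"]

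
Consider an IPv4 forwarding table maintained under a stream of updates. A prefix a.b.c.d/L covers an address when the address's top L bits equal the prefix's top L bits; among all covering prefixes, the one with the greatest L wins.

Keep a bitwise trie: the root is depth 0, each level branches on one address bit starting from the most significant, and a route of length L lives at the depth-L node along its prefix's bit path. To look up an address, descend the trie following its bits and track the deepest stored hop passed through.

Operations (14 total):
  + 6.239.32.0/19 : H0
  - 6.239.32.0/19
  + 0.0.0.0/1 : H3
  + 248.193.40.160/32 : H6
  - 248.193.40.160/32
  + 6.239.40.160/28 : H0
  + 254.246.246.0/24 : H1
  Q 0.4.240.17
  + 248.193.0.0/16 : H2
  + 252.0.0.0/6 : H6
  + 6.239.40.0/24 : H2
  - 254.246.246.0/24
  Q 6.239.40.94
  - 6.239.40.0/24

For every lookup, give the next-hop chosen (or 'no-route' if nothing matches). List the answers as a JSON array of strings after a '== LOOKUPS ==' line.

Trace:
  add 6.239.32.0/19 -> H0 at depth 19
  - 6.239.32.0/19 clear@19
  add 0.0.0.0/1 -> H3 at depth 1
  add 248.193.40.160/32 -> H6 at depth 32
  - 248.193.40.160/32 clear@32
  add 6.239.40.160/28 -> H0 at depth 28
  add 254.246.246.0/24 -> H1 at depth 24
  Q 0.4.240.17: descend 00000 ; hops seen [H3] ; pick H3
  add 248.193.0.0/16 -> H2 at depth 16
  add 252.0.0.0/6 -> H6 at depth 6
  add 6.239.40.0/24 -> H2 at depth 24
  - 254.246.246.0/24 clear@24
  Q 6.239.40.94: descend 000001101110111100101000 ; hops seen [H3,H2] ; pick H2
  - 6.239.40.0/24 clear@24

== LOOKUPS ==
["H3","H2"]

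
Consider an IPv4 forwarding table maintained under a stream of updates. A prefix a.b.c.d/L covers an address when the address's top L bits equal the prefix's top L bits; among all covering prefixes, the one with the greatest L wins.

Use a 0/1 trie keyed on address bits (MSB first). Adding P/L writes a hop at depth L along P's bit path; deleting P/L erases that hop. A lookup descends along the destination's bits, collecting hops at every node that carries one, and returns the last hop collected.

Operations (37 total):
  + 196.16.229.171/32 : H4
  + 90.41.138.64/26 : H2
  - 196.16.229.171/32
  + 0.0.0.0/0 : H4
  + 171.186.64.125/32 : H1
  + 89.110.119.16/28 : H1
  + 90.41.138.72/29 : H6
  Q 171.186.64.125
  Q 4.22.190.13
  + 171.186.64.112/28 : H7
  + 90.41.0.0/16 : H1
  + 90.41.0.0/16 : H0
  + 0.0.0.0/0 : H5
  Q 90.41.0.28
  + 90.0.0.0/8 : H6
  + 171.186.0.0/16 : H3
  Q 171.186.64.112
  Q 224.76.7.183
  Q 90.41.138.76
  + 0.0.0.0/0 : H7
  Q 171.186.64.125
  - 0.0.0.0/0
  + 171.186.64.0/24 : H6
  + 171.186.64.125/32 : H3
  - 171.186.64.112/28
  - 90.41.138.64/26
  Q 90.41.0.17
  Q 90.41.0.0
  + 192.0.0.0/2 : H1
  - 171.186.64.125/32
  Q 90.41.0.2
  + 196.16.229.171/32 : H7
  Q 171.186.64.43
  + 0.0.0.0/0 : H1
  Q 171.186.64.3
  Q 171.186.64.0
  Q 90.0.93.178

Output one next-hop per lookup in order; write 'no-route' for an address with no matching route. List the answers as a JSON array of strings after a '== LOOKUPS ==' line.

Process each operation:
  add 196.16.229.171/32 -> H4 at depth 32
  add 90.41.138.64/26 -> H2 at depth 26
  del 196.16.229.171/32 (clear depth 32)
  add 0.0.0.0/0 -> H4 at depth 0
  add 171.186.64.125/32 -> H1 at depth 32
  add 89.110.119.16/28 -> H1 at depth 28
  add 90.41.138.72/29 -> H6 at depth 29
  lookup 171.186.64.125: bits 10101011101110100100000001111101 walk d0:H4→d1:-→d2:-→d3:-→d4:-→d5:-→d6:-→d7:-→d8:-→d9:-→d10:-→d11:-→d12:-→d13:-→d14:-→d15:-→d16:-→d17:-→d18:-→d19:-→d20:-→d21:-→d22:-→d23:-→d24:-→d25:-→d26:-→d27:-→d28:-→d29:-→d30:-→d31:-→d32:H1 -> H1
  lookup 4.22.190.13: bits 0 walk d0:H4→d1:- -> H4
  add 171.186.64.112/28 -> H7 at depth 28
  add 90.41.0.0/16 -> H1 at depth 16
  add 90.41.0.0/16 -> H0 at depth 16
  add 0.0.0.0/0 -> H5 at depth 0
  lookup 90.41.0.28: bits 0101101000101001 walk d0:H5→d1:-→d2:-→d3:-→d4:-→d5:-→d6:-→d7:-→d8:-→d9:-→d10:-→d11:-→d12:-→d13:-→d14:-→d15:-→d16:H0 -> H0
  add 90.0.0.0/8 -> H6 at depth 8
  add 171.186.0.0/16 -> H3 at depth 16
  lookup 171.186.64.112: bits 1010101110111010010000000111 walk d0:H5→d1:-→d2:-→d3:-→d4:-→d5:-→d6:-→d7:-→d8:-→d9:-→d10:-→d11:-→d12:-→d13:-→d14:-→d15:-→d16:H3→d17:-→d18:-→d19:-→d20:-→d21:-→d22:-→d23:-→d24:-→d25:-→d26:-→d27:-→d28:H7 -> H7
  lookup 224.76.7.183: bits 11 walk d0:H5→d1:-→d2:- -> H5
  lookup 90.41.138.76: bits 01011010001010011000101001001 walk d0:H5→d1:-→d2:-→d3:-→d4:-→d5:-→d6:-→d7:-→d8:H6→d9:-→d10:-→d11:-→d12:-→d13:-→d14:-→d15:-→d16:H0→d17:-→d18:-→d19:-→d20:-→d21:-→d22:-→d23:-→d24:-→d25:-→d26:H2→d27:-→d28:-→d29:H6 -> H6
  add 0.0.0.0/0 -> H7 at depth 0
  lookup 171.186.64.125: bits 10101011101110100100000001111101 walk d0:H7→d1:-→d2:-→d3:-→d4:-→d5:-→d6:-→d7:-→d8:-→d9:-→d10:-→d11:-→d12:-→d13:-→d14:-→d15:-→d16:H3→d17:-→d18:-→d19:-→d20:-→d21:-→d22:-→d23:-→d24:-→d25:-→d26:-→d27:-→d28:H7→d29:-→d30:-→d31:-→d32:H1 -> H1
  del 0.0.0.0/0 (clear depth 0)
  add 171.186.64.0/24 -> H6 at depth 24
  add 171.186.64.125/32 -> H3 at depth 32
  del 171.186.64.112/28 (clear depth 28)
  del 90.41.138.64/26 (clear depth 26)
  lookup 90.41.0.17: bits 0101101000101001 walk d0:-→d1:-→d2:-→d3:-→d4:-→d5:-→d6:-→d7:-→d8:H6→d9:-→d10:-→d11:-→d12:-→d13:-→d14:-→d15:-→d16:H0 -> H0
  lookup 90.41.0.0: bits 0101101000101001 walk d0:-→d1:-→d2:-→d3:-→d4:-→d5:-→d6:-→d7:-→d8:H6→d9:-→d10:-→d11:-→d12:-→d13:-→d14:-→d15:-→d16:H0 -> H0
  add 192.0.0.0/2 -> H1 at depth 2
  del 171.186.64.125/32 (clear depth 32)
  lookup 90.41.0.2: bits 0101101000101001 walk d0:-→d1:-→d2:-→d3:-→d4:-→d5:-→d6:-→d7:-→d8:H6→d9:-→d10:-→d11:-→d12:-→d13:-→d14:-→d15:-→d16:H0 -> H0
  add 196.16.229.171/32 -> H7 at depth 32
  lookup 171.186.64.43: bits 1010101110111010010000000 walk d0:-→d1:-→d2:-→d3:-→d4:-→d5:-→d6:-→d7:-→d8:-→d9:-→d10:-→d11:-→d12:-→d13:-→d14:-→d15:-→d16:H3→d17:-→d18:-→d19:-→d20:-→d21:-→d22:-→d23:-→d24:H6→d25:- -> H6
  add 0.0.0.0/0 -> H1 at depth 0
  lookup 171.186.64.3: bits 1010101110111010010000000 walk d0:H1→d1:-→d2:-→d3:-→d4:-→d5:-→d6:-→d7:-→d8:-→d9:-→d10:-→d11:-→d12:-→d13:-→d14:-→d15:-→d16:H3→d17:-→d18:-→d19:-→d20:-→d21:-→d22:-→d23:-→d24:H6→d25:- -> H6
  lookup 171.186.64.0: bits 1010101110111010010000000 walk d0:H1→d1:-→d2:-→d3:-→d4:-→d5:-→d6:-→d7:-→d8:-→d9:-→d10:-→d11:-→d12:-→d13:-→d14:-→d15:-→d16:H3→d17:-→d18:-→d19:-→d20:-→d21:-→d22:-→d23:-→d24:H6→d25:- -> H6
  lookup 90.0.93.178: bits 0101101000 walk d0:H1→d1:-→d2:-→d3:-→d4:-→d5:-→d6:-→d7:-→d8:H6→d9:-→d10:- -> H6

== LOOKUPS ==
["H1","H4","H0","H7","H5","H6","H1","H0","H0","H0","H6","H6","H6","H6"]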